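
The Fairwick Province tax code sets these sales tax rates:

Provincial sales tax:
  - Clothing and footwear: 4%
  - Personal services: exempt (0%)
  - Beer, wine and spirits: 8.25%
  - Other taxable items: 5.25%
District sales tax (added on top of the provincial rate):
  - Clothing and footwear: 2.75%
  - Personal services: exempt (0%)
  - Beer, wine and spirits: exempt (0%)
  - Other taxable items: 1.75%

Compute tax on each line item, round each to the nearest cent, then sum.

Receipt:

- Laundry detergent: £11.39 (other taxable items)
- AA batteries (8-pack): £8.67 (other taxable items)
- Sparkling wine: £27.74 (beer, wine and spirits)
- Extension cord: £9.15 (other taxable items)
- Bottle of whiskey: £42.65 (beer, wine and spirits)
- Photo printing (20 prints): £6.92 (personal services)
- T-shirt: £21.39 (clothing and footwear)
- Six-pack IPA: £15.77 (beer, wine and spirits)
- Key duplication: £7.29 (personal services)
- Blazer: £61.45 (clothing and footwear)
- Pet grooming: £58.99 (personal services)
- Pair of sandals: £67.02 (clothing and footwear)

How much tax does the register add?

Laundry detergent £11.39: other taxable items → 5.25% + 1.75% district = 7% → £0.80
AA batteries (8-pack) £8.67: other taxable items → 5.25% + 1.75% district = 7% → £0.61
Sparkling wine £27.74: beer, wine and spirits → 8.25% + 0% district = 8.25% → £2.29
Extension cord £9.15: other taxable items → 5.25% + 1.75% district = 7% → £0.64
Bottle of whiskey £42.65: beer, wine and spirits → 8.25% + 0% district = 8.25% → £3.52
Photo printing (20 prints) £6.92: personal services → 0% + 0% district = 0% → £0.00
T-shirt £21.39: clothing and footwear → 4% + 2.75% district = 6.75% → £1.44
Six-pack IPA £15.77: beer, wine and spirits → 8.25% + 0% district = 8.25% → £1.30
Key duplication £7.29: personal services → 0% + 0% district = 0% → £0.00
Blazer £61.45: clothing and footwear → 4% + 2.75% district = 6.75% → £4.15
Pet grooming £58.99: personal services → 0% + 0% district = 0% → £0.00
Pair of sandals £67.02: clothing and footwear → 4% + 2.75% district = 6.75% → £4.52
Total tax = £0.80 + £0.61 + £2.29 + £0.64 + £3.52 + £1.44 + £1.30 + £4.15 + £4.52 = £19.27

£19.27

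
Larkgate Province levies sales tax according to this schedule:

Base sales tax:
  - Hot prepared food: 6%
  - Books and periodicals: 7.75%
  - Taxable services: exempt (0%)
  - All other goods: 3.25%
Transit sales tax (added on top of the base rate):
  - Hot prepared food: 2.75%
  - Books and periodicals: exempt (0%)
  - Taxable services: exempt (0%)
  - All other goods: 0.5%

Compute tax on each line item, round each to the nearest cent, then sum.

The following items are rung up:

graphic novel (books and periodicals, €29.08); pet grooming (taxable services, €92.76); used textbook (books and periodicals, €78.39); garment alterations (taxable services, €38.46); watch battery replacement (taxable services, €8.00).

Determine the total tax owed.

€8.33

Graphic novel €29.08: books and periodicals → 7.75% + 0% transit = 7.75% → €2.25
Pet grooming €92.76: taxable services → 0% + 0% transit = 0% → €0.00
Used textbook €78.39: books and periodicals → 7.75% + 0% transit = 7.75% → €6.08
Garment alterations €38.46: taxable services → 0% + 0% transit = 0% → €0.00
Watch battery replacement €8.00: taxable services → 0% + 0% transit = 0% → €0.00
Total tax = €2.25 + €6.08 = €8.33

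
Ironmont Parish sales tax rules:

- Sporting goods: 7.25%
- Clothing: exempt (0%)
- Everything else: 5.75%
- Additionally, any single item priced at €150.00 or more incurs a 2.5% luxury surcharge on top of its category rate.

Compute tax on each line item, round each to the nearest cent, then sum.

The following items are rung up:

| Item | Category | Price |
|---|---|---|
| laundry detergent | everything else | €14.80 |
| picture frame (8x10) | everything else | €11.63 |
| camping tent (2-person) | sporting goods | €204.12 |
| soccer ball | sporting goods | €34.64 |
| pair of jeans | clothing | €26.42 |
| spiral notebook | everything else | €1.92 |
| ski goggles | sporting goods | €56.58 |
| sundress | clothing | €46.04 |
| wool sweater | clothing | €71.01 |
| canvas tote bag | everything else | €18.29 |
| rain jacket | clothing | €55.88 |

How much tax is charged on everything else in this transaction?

€2.68

Laundry detergent €14.80: everything else → 5.75% → €0.85
Picture frame (8x10) €11.63: everything else → 5.75% → €0.67
Spiral notebook €1.92: everything else → 5.75% → €0.11
Canvas tote bag €18.29: everything else → 5.75% → €1.05
Tax on everything else = €0.85 + €0.67 + €0.11 + €1.05 = €2.68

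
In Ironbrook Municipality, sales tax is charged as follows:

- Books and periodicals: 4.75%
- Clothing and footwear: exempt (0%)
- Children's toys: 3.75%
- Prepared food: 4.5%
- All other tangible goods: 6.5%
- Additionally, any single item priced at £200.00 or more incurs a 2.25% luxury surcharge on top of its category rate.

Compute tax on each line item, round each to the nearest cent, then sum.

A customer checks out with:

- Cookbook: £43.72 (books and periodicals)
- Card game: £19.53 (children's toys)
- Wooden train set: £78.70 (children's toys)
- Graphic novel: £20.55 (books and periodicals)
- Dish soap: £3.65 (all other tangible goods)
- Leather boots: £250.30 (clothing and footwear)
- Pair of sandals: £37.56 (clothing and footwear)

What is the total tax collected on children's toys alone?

£3.68

Card game £19.53: children's toys → 3.75% → £0.73
Wooden train set £78.70: children's toys → 3.75% → £2.95
Tax on children's toys = £0.73 + £2.95 = £3.68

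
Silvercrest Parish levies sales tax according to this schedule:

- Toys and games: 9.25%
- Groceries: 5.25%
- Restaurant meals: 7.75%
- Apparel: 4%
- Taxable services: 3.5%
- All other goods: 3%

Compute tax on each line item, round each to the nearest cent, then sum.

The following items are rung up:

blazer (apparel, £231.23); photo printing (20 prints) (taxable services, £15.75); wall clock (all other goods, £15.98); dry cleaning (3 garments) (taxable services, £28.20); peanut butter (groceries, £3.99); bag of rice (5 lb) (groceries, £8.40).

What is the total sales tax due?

Blazer £231.23: apparel → 4% → £9.25
Photo printing (20 prints) £15.75: taxable services → 3.5% → £0.55
Wall clock £15.98: all other goods → 3% → £0.48
Dry cleaning (3 garments) £28.20: taxable services → 3.5% → £0.99
Peanut butter £3.99: groceries → 5.25% → £0.21
Bag of rice (5 lb) £8.40: groceries → 5.25% → £0.44
Total tax = £9.25 + £0.55 + £0.48 + £0.99 + £0.21 + £0.44 = £11.92

£11.92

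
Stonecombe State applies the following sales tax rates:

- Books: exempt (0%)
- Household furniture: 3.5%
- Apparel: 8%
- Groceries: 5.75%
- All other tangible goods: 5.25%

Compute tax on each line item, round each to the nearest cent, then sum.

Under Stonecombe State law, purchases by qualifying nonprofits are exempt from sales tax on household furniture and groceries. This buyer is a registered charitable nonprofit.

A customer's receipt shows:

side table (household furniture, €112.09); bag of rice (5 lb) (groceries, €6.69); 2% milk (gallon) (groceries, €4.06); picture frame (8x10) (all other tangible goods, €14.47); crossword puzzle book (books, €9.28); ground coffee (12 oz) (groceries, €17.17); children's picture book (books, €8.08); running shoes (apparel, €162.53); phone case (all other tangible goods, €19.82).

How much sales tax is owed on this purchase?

Side table €112.09: household furniture, buyer-exempt → 0% → €0.00
Bag of rice (5 lb) €6.69: groceries, buyer-exempt → 0% → €0.00
2% milk (gallon) €4.06: groceries, buyer-exempt → 0% → €0.00
Picture frame (8x10) €14.47: all other tangible goods → 5.25% → €0.76
Crossword puzzle book €9.28: books → 0% → €0.00
Ground coffee (12 oz) €17.17: groceries, buyer-exempt → 0% → €0.00
Children's picture book €8.08: books → 0% → €0.00
Running shoes €162.53: apparel → 8% → €13.00
Phone case €19.82: all other tangible goods → 5.25% → €1.04
Total tax = €0.76 + €13.00 + €1.04 = €14.80

€14.80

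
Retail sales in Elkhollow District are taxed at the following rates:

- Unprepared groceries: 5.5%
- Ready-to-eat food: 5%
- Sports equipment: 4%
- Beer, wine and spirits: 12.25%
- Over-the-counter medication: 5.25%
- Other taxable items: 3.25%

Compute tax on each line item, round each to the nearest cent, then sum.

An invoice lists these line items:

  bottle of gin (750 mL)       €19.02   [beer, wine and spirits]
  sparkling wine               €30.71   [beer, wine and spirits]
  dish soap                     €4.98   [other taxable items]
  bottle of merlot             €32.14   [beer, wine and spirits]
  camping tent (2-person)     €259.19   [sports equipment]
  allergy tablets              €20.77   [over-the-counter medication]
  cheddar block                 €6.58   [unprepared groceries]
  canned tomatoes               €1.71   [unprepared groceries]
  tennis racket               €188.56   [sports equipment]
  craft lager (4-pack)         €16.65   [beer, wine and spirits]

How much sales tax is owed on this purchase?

Bottle of gin (750 mL) €19.02: beer, wine and spirits → 12.25% → €2.33
Sparkling wine €30.71: beer, wine and spirits → 12.25% → €3.76
Dish soap €4.98: other taxable items → 3.25% → €0.16
Bottle of merlot €32.14: beer, wine and spirits → 12.25% → €3.94
Camping tent (2-person) €259.19: sports equipment → 4% → €10.37
Allergy tablets €20.77: over-the-counter medication → 5.25% → €1.09
Cheddar block €6.58: unprepared groceries → 5.5% → €0.36
Canned tomatoes €1.71: unprepared groceries → 5.5% → €0.09
Tennis racket €188.56: sports equipment → 4% → €7.54
Craft lager (4-pack) €16.65: beer, wine and spirits → 12.25% → €2.04
Total tax = €2.33 + €3.76 + €0.16 + €3.94 + €10.37 + €1.09 + €0.36 + €0.09 + €7.54 + €2.04 = €31.68

€31.68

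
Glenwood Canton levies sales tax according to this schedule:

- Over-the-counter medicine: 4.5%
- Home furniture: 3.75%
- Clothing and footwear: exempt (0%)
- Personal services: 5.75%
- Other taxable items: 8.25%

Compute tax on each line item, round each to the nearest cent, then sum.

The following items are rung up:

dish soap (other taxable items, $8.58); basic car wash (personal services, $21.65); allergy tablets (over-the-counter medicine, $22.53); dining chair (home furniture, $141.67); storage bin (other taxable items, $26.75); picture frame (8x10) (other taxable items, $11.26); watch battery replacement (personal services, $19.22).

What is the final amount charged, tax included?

Dish soap $8.58: other taxable items → 8.25% → $0.71
Basic car wash $21.65: personal services → 5.75% → $1.24
Allergy tablets $22.53: over-the-counter medicine → 4.5% → $1.01
Dining chair $141.67: home furniture → 3.75% → $5.31
Storage bin $26.75: other taxable items → 8.25% → $2.21
Picture frame (8x10) $11.26: other taxable items → 8.25% → $0.93
Watch battery replacement $19.22: personal services → 5.75% → $1.11
Subtotal = $251.66; tax = $12.52; total due = $264.18

$264.18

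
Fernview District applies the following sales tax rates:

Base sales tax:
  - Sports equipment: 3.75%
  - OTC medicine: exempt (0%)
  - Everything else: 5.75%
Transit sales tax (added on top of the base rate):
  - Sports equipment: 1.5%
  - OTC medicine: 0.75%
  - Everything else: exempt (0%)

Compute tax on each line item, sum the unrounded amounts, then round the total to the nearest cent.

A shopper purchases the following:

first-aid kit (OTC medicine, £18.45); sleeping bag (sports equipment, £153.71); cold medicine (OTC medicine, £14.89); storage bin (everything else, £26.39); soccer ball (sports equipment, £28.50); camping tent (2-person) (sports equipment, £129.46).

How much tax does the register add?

£18.13

First-aid kit £18.45: OTC medicine → 0% + 0.75% transit = 0.75% → £0.138375
Sleeping bag £153.71: sports equipment → 3.75% + 1.5% transit = 5.25% → £8.069775
Cold medicine £14.89: OTC medicine → 0% + 0.75% transit = 0.75% → £0.111675
Storage bin £26.39: everything else → 5.75% + 0% transit = 5.75% → £1.517425
Soccer ball £28.50: sports equipment → 3.75% + 1.5% transit = 5.25% → £1.49625
Camping tent (2-person) £129.46: sports equipment → 3.75% + 1.5% transit = 5.25% → £6.79665
Unrounded tax sum = £18.13015 → £18.13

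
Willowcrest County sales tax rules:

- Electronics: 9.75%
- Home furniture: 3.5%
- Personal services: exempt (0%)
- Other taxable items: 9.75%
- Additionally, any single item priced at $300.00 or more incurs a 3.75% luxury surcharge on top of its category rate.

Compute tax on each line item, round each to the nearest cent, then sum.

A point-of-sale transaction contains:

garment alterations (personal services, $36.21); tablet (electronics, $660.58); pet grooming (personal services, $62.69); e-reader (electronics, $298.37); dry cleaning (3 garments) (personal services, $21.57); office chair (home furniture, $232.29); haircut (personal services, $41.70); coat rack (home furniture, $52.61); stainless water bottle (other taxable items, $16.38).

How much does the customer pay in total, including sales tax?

Garment alterations $36.21: personal services → 0% → $0.00
Tablet $660.58: electronics → 9.75% + 3.75% surcharge = 13.5% → $89.18
Pet grooming $62.69: personal services → 0% → $0.00
E-reader $298.37: electronics → 9.75% → $29.09
Dry cleaning (3 garments) $21.57: personal services → 0% → $0.00
Office chair $232.29: home furniture → 3.5% → $8.13
Haircut $41.70: personal services → 0% → $0.00
Coat rack $52.61: home furniture → 3.5% → $1.84
Stainless water bottle $16.38: other taxable items → 9.75% → $1.60
Subtotal = $1422.40; tax = $129.84; total due = $1552.24

$1552.24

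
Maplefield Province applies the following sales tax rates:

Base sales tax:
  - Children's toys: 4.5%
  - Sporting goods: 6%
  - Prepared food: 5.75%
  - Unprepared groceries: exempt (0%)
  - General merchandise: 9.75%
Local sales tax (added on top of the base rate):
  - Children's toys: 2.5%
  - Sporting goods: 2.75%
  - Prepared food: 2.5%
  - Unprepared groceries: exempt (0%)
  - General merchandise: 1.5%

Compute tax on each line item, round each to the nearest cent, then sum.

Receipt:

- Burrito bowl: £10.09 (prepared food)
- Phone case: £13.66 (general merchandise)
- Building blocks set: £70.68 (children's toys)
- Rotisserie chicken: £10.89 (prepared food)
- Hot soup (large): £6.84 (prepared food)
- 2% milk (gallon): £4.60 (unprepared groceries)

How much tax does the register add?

£8.78

Burrito bowl £10.09: prepared food → 5.75% + 2.5% local = 8.25% → £0.83
Phone case £13.66: general merchandise → 9.75% + 1.5% local = 11.25% → £1.54
Building blocks set £70.68: children's toys → 4.5% + 2.5% local = 7% → £4.95
Rotisserie chicken £10.89: prepared food → 5.75% + 2.5% local = 8.25% → £0.90
Hot soup (large) £6.84: prepared food → 5.75% + 2.5% local = 8.25% → £0.56
2% milk (gallon) £4.60: unprepared groceries → 0% + 0% local = 0% → £0.00
Total tax = £0.83 + £1.54 + £4.95 + £0.90 + £0.56 = £8.78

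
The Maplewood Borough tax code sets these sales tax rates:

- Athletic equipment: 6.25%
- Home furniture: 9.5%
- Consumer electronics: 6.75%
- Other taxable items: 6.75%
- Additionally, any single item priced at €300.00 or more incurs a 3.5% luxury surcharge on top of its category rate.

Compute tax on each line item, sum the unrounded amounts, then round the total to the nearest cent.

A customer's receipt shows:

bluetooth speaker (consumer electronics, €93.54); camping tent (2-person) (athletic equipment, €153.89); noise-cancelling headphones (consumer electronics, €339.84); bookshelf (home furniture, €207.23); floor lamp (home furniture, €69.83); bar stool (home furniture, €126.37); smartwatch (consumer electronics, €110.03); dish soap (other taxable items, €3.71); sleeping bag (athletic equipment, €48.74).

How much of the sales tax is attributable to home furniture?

Bookshelf €207.23: home furniture → 9.5% → €19.68685
Floor lamp €69.83: home furniture → 9.5% → €6.63385
Bar stool €126.37: home furniture → 9.5% → €12.00515
Tax on home furniture: unrounded sum = €38.32585 → €38.33

€38.33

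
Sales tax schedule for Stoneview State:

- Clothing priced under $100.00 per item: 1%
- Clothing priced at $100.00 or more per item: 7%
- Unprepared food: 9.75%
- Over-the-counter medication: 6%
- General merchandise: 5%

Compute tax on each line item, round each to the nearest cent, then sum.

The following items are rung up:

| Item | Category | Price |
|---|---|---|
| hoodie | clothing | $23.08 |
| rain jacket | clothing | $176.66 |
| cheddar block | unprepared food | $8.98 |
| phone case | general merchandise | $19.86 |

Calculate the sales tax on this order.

$14.47

Hoodie $23.08: clothing, under $100.00 → 1% → $0.23
Rain jacket $176.66: clothing, $100.00 or more → 7% → $12.37
Cheddar block $8.98: unprepared food → 9.75% → $0.88
Phone case $19.86: general merchandise → 5% → $0.99
Total tax = $0.23 + $12.37 + $0.88 + $0.99 = $14.47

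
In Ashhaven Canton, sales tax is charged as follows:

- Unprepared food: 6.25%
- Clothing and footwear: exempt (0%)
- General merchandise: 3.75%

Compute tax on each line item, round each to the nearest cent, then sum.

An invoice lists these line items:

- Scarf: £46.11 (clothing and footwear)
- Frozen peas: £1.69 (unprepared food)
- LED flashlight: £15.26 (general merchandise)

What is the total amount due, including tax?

£63.74

Scarf £46.11: clothing and footwear → 0% → £0.00
Frozen peas £1.69: unprepared food → 6.25% → £0.11
LED flashlight £15.26: general merchandise → 3.75% → £0.57
Subtotal = £63.06; tax = £0.68; total due = £63.74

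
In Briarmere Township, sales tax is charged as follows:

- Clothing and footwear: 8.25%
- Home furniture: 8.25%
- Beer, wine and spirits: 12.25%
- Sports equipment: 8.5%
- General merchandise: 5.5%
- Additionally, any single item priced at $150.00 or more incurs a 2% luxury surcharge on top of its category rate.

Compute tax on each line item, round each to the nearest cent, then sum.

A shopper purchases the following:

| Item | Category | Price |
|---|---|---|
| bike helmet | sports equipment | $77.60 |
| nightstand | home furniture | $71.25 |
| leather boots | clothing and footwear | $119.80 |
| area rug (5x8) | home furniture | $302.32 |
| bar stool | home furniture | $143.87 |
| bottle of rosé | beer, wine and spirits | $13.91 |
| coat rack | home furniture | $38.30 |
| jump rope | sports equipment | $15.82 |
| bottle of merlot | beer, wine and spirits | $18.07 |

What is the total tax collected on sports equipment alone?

Bike helmet $77.60: sports equipment → 8.5% → $6.60
Jump rope $15.82: sports equipment → 8.5% → $1.34
Tax on sports equipment = $6.60 + $1.34 = $7.94

$7.94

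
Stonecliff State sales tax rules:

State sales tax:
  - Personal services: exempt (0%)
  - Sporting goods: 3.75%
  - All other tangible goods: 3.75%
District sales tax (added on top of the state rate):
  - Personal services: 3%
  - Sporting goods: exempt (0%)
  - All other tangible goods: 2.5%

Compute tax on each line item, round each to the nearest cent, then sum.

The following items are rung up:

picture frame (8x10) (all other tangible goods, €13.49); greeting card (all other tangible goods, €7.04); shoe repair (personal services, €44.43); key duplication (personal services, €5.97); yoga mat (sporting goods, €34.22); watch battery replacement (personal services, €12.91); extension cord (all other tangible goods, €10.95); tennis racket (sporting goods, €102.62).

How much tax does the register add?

Picture frame (8x10) €13.49: all other tangible goods → 3.75% + 2.5% district = 6.25% → €0.84
Greeting card €7.04: all other tangible goods → 3.75% + 2.5% district = 6.25% → €0.44
Shoe repair €44.43: personal services → 0% + 3% district = 3% → €1.33
Key duplication €5.97: personal services → 0% + 3% district = 3% → €0.18
Yoga mat €34.22: sporting goods → 3.75% + 0% district = 3.75% → €1.28
Watch battery replacement €12.91: personal services → 0% + 3% district = 3% → €0.39
Extension cord €10.95: all other tangible goods → 3.75% + 2.5% district = 6.25% → €0.68
Tennis racket €102.62: sporting goods → 3.75% + 0% district = 3.75% → €3.85
Total tax = €0.84 + €0.44 + €1.33 + €0.18 + €1.28 + €0.39 + €0.68 + €3.85 = €8.99

€8.99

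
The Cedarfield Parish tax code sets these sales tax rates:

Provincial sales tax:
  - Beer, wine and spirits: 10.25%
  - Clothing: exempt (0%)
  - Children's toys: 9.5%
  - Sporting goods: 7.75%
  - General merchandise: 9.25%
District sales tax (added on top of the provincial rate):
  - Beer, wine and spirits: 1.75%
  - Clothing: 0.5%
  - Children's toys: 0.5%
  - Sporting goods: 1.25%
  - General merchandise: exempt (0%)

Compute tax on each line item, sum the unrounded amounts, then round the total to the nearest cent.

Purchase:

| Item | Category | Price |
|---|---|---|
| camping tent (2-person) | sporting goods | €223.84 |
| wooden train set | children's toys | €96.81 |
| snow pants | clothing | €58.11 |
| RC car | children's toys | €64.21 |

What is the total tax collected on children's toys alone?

€16.10

Wooden train set €96.81: children's toys → 9.5% + 0.5% district = 10% → €9.681
RC car €64.21: children's toys → 9.5% + 0.5% district = 10% → €6.421
Tax on children's toys: unrounded sum = €16.102 → €16.10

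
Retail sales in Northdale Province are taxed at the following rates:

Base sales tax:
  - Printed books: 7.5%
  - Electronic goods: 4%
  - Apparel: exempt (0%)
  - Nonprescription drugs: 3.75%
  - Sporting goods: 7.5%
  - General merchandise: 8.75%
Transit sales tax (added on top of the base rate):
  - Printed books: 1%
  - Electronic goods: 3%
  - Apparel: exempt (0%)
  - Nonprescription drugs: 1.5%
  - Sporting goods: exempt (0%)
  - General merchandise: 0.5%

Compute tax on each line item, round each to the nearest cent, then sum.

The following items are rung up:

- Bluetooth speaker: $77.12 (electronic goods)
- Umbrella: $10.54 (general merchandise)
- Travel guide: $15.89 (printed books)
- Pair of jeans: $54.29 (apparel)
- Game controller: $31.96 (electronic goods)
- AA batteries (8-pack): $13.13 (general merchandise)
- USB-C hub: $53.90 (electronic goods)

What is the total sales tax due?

Bluetooth speaker $77.12: electronic goods → 4% + 3% transit = 7% → $5.40
Umbrella $10.54: general merchandise → 8.75% + 0.5% transit = 9.25% → $0.97
Travel guide $15.89: printed books → 7.5% + 1% transit = 8.5% → $1.35
Pair of jeans $54.29: apparel → 0% + 0% transit = 0% → $0.00
Game controller $31.96: electronic goods → 4% + 3% transit = 7% → $2.24
AA batteries (8-pack) $13.13: general merchandise → 8.75% + 0.5% transit = 9.25% → $1.21
USB-C hub $53.90: electronic goods → 4% + 3% transit = 7% → $3.77
Total tax = $5.40 + $0.97 + $1.35 + $2.24 + $1.21 + $3.77 = $14.94

$14.94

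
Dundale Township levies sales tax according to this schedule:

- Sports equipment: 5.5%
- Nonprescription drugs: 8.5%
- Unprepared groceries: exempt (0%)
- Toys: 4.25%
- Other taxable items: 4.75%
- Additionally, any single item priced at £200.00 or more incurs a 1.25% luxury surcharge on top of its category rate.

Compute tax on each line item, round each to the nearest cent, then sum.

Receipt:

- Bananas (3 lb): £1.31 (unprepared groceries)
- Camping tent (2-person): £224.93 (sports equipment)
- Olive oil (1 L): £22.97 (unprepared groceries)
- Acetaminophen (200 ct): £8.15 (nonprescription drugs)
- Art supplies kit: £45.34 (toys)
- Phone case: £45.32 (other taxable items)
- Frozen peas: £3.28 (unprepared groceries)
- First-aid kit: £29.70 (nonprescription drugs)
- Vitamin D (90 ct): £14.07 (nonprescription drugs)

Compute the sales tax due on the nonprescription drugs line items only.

£4.41

Acetaminophen (200 ct) £8.15: nonprescription drugs → 8.5% → £0.69
First-aid kit £29.70: nonprescription drugs → 8.5% → £2.52
Vitamin D (90 ct) £14.07: nonprescription drugs → 8.5% → £1.20
Tax on nonprescription drugs = £0.69 + £2.52 + £1.20 = £4.41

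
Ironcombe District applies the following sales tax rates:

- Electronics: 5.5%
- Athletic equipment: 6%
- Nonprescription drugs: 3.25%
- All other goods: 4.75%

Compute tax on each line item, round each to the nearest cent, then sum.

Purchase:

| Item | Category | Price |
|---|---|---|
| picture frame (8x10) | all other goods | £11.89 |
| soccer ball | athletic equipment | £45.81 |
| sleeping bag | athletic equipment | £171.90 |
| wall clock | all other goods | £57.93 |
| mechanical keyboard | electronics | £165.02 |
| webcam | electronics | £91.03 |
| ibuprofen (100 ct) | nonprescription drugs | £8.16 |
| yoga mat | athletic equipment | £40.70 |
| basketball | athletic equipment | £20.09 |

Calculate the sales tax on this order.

£34.38

Picture frame (8x10) £11.89: all other goods → 4.75% → £0.56
Soccer ball £45.81: athletic equipment → 6% → £2.75
Sleeping bag £171.90: athletic equipment → 6% → £10.31
Wall clock £57.93: all other goods → 4.75% → £2.75
Mechanical keyboard £165.02: electronics → 5.5% → £9.08
Webcam £91.03: electronics → 5.5% → £5.01
Ibuprofen (100 ct) £8.16: nonprescription drugs → 3.25% → £0.27
Yoga mat £40.70: athletic equipment → 6% → £2.44
Basketball £20.09: athletic equipment → 6% → £1.21
Total tax = £0.56 + £2.75 + £10.31 + £2.75 + £9.08 + £5.01 + £0.27 + £2.44 + £1.21 = £34.38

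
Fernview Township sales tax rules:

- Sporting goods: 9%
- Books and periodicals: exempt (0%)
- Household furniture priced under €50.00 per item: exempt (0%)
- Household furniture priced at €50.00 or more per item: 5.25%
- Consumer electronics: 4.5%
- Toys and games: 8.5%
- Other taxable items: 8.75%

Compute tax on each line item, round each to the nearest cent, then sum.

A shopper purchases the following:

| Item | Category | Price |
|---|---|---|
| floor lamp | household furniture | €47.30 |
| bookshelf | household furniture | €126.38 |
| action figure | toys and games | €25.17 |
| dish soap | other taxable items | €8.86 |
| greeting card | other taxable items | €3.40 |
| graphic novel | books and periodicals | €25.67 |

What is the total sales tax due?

€9.85

Floor lamp €47.30: household furniture, under €50.00 → 0% → €0.00
Bookshelf €126.38: household furniture, €50.00 or more → 5.25% → €6.63
Action figure €25.17: toys and games → 8.5% → €2.14
Dish soap €8.86: other taxable items → 8.75% → €0.78
Greeting card €3.40: other taxable items → 8.75% → €0.30
Graphic novel €25.67: books and periodicals → 0% → €0.00
Total tax = €6.63 + €2.14 + €0.78 + €0.30 = €9.85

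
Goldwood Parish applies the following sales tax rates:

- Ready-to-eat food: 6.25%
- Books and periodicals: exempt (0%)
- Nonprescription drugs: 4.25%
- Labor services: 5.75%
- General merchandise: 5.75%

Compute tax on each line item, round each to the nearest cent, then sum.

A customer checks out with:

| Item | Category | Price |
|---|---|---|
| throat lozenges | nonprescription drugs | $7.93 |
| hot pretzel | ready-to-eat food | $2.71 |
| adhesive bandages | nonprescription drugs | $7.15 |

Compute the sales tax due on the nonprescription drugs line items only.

$0.64

Throat lozenges $7.93: nonprescription drugs → 4.25% → $0.34
Adhesive bandages $7.15: nonprescription drugs → 4.25% → $0.30
Tax on nonprescription drugs = $0.34 + $0.30 = $0.64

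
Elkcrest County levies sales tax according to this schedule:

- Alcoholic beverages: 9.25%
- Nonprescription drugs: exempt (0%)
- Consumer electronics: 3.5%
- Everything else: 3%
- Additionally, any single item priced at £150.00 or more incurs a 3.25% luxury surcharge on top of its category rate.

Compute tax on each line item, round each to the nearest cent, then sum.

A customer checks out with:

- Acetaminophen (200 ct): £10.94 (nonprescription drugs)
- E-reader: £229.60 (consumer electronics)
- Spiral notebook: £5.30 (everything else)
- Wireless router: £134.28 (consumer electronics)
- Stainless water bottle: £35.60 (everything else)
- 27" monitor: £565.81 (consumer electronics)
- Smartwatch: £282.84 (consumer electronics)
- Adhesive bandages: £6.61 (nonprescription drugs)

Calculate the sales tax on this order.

£78.71

Acetaminophen (200 ct) £10.94: nonprescription drugs → 0% → £0.00
E-reader £229.60: consumer electronics → 3.5% + 3.25% surcharge = 6.75% → £15.50
Spiral notebook £5.30: everything else → 3% → £0.16
Wireless router £134.28: consumer electronics → 3.5% → £4.70
Stainless water bottle £35.60: everything else → 3% → £1.07
27" monitor £565.81: consumer electronics → 3.5% + 3.25% surcharge = 6.75% → £38.19
Smartwatch £282.84: consumer electronics → 3.5% + 3.25% surcharge = 6.75% → £19.09
Adhesive bandages £6.61: nonprescription drugs → 0% → £0.00
Total tax = £15.50 + £0.16 + £4.70 + £1.07 + £38.19 + £19.09 = £78.71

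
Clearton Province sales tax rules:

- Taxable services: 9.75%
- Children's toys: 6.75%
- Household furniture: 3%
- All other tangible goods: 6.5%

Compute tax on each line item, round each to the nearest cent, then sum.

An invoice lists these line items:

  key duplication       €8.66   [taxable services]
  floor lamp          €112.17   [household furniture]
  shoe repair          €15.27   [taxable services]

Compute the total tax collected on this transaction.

Key duplication €8.66: taxable services → 9.75% → €0.84
Floor lamp €112.17: household furniture → 3% → €3.37
Shoe repair €15.27: taxable services → 9.75% → €1.49
Total tax = €0.84 + €3.37 + €1.49 = €5.70

€5.70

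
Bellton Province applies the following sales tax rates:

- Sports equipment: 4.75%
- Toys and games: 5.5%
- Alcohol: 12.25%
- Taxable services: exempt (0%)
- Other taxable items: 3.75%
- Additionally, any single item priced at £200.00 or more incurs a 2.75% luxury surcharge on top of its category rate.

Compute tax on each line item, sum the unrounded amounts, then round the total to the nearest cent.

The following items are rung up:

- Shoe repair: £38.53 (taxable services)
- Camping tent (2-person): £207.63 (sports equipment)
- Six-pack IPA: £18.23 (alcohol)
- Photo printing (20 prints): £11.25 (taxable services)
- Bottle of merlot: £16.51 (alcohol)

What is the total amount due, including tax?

£311.98

Shoe repair £38.53: taxable services → 0% → £0.00
Camping tent (2-person) £207.63: sports equipment → 4.75% + 2.75% surcharge = 7.5% → £15.57225
Six-pack IPA £18.23: alcohol → 12.25% → £2.233175
Photo printing (20 prints) £11.25: taxable services → 0% → £0.00
Bottle of merlot £16.51: alcohol → 12.25% → £2.022475
Subtotal = £292.15; unrounded tax = £19.8279 → £19.83; total due = £311.98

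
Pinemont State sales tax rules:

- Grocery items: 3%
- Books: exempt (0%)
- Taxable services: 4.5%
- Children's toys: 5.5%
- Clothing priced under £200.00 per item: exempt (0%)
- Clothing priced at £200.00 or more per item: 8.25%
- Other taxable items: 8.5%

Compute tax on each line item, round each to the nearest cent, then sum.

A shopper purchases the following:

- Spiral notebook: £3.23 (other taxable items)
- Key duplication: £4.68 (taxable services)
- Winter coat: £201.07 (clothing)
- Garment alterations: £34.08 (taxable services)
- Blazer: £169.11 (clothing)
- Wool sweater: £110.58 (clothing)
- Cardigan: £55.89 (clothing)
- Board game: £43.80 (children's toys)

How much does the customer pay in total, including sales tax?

£643.45

Spiral notebook £3.23: other taxable items → 8.5% → £0.27
Key duplication £4.68: taxable services → 4.5% → £0.21
Winter coat £201.07: clothing, £200.00 or more → 8.25% → £16.59
Garment alterations £34.08: taxable services → 4.5% → £1.53
Blazer £169.11: clothing, under £200.00 → 0% → £0.00
Wool sweater £110.58: clothing, under £200.00 → 0% → £0.00
Cardigan £55.89: clothing, under £200.00 → 0% → £0.00
Board game £43.80: children's toys → 5.5% → £2.41
Subtotal = £622.44; tax = £21.01; total due = £643.45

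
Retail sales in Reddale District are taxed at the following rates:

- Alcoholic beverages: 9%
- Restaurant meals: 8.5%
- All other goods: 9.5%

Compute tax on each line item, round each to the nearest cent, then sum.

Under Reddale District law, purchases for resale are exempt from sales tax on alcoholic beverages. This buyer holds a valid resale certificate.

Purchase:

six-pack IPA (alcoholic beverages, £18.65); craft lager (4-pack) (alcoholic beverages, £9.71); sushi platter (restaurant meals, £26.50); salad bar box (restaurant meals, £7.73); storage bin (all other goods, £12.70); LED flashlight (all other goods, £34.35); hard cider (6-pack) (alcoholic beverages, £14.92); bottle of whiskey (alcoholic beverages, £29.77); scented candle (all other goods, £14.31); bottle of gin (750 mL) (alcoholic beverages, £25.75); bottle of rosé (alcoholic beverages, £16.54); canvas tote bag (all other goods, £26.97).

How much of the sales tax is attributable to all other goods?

£8.39

Storage bin £12.70: all other goods → 9.5% → £1.21
LED flashlight £34.35: all other goods → 9.5% → £3.26
Scented candle £14.31: all other goods → 9.5% → £1.36
Canvas tote bag £26.97: all other goods → 9.5% → £2.56
Tax on all other goods = £1.21 + £3.26 + £1.36 + £2.56 = £8.39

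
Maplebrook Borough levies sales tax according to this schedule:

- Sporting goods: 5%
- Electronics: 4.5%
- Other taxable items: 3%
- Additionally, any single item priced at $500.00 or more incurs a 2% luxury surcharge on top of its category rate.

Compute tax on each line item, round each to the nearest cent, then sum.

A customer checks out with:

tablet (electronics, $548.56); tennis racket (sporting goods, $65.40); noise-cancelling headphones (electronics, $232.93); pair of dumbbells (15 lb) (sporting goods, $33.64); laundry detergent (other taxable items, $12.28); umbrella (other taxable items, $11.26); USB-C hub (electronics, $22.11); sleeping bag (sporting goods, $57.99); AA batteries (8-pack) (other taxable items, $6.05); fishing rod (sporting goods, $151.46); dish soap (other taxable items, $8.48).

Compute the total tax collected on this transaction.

$63.69

Tablet $548.56: electronics → 4.5% + 2% surcharge = 6.5% → $35.66
Tennis racket $65.40: sporting goods → 5% → $3.27
Noise-cancelling headphones $232.93: electronics → 4.5% → $10.48
Pair of dumbbells (15 lb) $33.64: sporting goods → 5% → $1.68
Laundry detergent $12.28: other taxable items → 3% → $0.37
Umbrella $11.26: other taxable items → 3% → $0.34
USB-C hub $22.11: electronics → 4.5% → $0.99
Sleeping bag $57.99: sporting goods → 5% → $2.90
AA batteries (8-pack) $6.05: other taxable items → 3% → $0.18
Fishing rod $151.46: sporting goods → 5% → $7.57
Dish soap $8.48: other taxable items → 3% → $0.25
Total tax = $35.66 + $3.27 + $10.48 + $1.68 + $0.37 + $0.34 + $0.99 + $2.90 + $0.18 + $7.57 + $0.25 = $63.69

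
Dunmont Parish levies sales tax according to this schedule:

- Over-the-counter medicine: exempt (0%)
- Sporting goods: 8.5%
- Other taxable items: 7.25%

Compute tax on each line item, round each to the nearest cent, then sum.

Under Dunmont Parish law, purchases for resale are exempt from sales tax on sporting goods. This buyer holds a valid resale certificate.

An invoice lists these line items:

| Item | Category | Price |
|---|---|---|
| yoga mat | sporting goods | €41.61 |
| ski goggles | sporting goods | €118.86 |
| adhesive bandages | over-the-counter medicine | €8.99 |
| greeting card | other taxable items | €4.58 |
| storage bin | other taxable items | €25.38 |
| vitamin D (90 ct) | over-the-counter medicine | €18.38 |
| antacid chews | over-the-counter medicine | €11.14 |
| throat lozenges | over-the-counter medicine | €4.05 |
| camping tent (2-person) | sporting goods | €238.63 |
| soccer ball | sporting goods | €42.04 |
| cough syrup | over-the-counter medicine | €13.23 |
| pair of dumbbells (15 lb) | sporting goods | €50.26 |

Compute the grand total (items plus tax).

€579.32

Yoga mat €41.61: sporting goods, buyer-exempt → 0% → €0.00
Ski goggles €118.86: sporting goods, buyer-exempt → 0% → €0.00
Adhesive bandages €8.99: over-the-counter medicine → 0% → €0.00
Greeting card €4.58: other taxable items → 7.25% → €0.33
Storage bin €25.38: other taxable items → 7.25% → €1.84
Vitamin D (90 ct) €18.38: over-the-counter medicine → 0% → €0.00
Antacid chews €11.14: over-the-counter medicine → 0% → €0.00
Throat lozenges €4.05: over-the-counter medicine → 0% → €0.00
Camping tent (2-person) €238.63: sporting goods, buyer-exempt → 0% → €0.00
Soccer ball €42.04: sporting goods, buyer-exempt → 0% → €0.00
Cough syrup €13.23: over-the-counter medicine → 0% → €0.00
Pair of dumbbells (15 lb) €50.26: sporting goods, buyer-exempt → 0% → €0.00
Subtotal = €577.15; tax = €2.17; total due = €579.32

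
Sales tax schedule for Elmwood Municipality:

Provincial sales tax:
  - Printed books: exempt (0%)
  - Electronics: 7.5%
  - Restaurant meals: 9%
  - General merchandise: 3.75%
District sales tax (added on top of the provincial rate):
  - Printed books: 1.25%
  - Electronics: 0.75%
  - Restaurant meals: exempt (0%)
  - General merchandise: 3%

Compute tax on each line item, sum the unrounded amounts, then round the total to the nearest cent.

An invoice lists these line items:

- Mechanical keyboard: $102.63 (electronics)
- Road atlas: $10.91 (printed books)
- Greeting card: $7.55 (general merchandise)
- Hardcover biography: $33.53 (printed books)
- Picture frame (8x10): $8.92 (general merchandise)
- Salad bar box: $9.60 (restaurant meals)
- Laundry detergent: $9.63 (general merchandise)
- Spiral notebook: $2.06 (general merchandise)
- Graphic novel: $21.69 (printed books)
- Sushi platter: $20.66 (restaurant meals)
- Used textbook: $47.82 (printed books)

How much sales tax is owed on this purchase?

$14.52

Mechanical keyboard $102.63: electronics → 7.5% + 0.75% district = 8.25% → $8.466975
Road atlas $10.91: printed books → 0% + 1.25% district = 1.25% → $0.136375
Greeting card $7.55: general merchandise → 3.75% + 3% district = 6.75% → $0.509625
Hardcover biography $33.53: printed books → 0% + 1.25% district = 1.25% → $0.419125
Picture frame (8x10) $8.92: general merchandise → 3.75% + 3% district = 6.75% → $0.6021
Salad bar box $9.60: restaurant meals → 9% + 0% district = 9% → $0.864
Laundry detergent $9.63: general merchandise → 3.75% + 3% district = 6.75% → $0.650025
Spiral notebook $2.06: general merchandise → 3.75% + 3% district = 6.75% → $0.13905
Graphic novel $21.69: printed books → 0% + 1.25% district = 1.25% → $0.271125
Sushi platter $20.66: restaurant meals → 9% + 0% district = 9% → $1.8594
Used textbook $47.82: printed books → 0% + 1.25% district = 1.25% → $0.59775
Unrounded tax sum = $14.51555 → $14.52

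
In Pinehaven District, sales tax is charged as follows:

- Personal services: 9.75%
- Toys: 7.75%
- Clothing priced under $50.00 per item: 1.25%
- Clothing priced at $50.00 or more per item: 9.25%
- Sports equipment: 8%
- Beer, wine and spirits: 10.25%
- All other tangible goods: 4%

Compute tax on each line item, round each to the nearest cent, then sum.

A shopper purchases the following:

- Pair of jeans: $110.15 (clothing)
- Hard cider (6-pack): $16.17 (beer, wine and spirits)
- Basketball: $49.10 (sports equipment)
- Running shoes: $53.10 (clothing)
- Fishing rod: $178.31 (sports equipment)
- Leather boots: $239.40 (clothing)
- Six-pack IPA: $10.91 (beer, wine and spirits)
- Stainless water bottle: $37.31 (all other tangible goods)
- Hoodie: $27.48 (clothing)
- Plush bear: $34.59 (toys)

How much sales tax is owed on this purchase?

Pair of jeans $110.15: clothing, $50.00 or more → 9.25% → $10.19
Hard cider (6-pack) $16.17: beer, wine and spirits → 10.25% → $1.66
Basketball $49.10: sports equipment → 8% → $3.93
Running shoes $53.10: clothing, $50.00 or more → 9.25% → $4.91
Fishing rod $178.31: sports equipment → 8% → $14.26
Leather boots $239.40: clothing, $50.00 or more → 9.25% → $22.14
Six-pack IPA $10.91: beer, wine and spirits → 10.25% → $1.12
Stainless water bottle $37.31: all other tangible goods → 4% → $1.49
Hoodie $27.48: clothing, under $50.00 → 1.25% → $0.34
Plush bear $34.59: toys → 7.75% → $2.68
Total tax = $10.19 + $1.66 + $3.93 + $4.91 + $14.26 + $22.14 + $1.12 + $1.49 + $0.34 + $2.68 = $62.72

$62.72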